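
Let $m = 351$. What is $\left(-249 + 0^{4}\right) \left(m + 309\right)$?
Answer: $-164340$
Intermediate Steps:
$\left(-249 + 0^{4}\right) \left(m + 309\right) = \left(-249 + 0^{4}\right) \left(351 + 309\right) = \left(-249 + 0\right) 660 = \left(-249\right) 660 = -164340$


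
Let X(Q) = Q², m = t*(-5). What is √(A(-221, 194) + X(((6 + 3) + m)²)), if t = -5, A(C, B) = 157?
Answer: √1336493 ≈ 1156.1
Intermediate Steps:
m = 25 (m = -5*(-5) = 25)
√(A(-221, 194) + X(((6 + 3) + m)²)) = √(157 + (((6 + 3) + 25)²)²) = √(157 + ((9 + 25)²)²) = √(157 + (34²)²) = √(157 + 1156²) = √(157 + 1336336) = √1336493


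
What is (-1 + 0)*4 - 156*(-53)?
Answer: 8264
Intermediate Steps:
(-1 + 0)*4 - 156*(-53) = -1*4 + 8268 = -4 + 8268 = 8264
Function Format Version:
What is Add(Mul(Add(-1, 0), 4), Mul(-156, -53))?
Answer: 8264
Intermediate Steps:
Add(Mul(Add(-1, 0), 4), Mul(-156, -53)) = Add(Mul(-1, 4), 8268) = Add(-4, 8268) = 8264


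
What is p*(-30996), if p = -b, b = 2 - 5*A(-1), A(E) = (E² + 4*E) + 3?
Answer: 61992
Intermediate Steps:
A(E) = 3 + E² + 4*E
b = 2 (b = 2 - 5*(3 + (-1)² + 4*(-1)) = 2 - 5*(3 + 1 - 4) = 2 - 5*0 = 2 + 0 = 2)
p = -2 (p = -1*2 = -2)
p*(-30996) = -2*(-30996) = 61992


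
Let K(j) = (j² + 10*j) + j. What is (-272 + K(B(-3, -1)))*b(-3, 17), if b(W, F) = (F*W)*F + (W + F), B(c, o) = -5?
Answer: 257606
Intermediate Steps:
b(W, F) = F + W + W*F² (b(W, F) = W*F² + (F + W) = F + W + W*F²)
K(j) = j² + 11*j
(-272 + K(B(-3, -1)))*b(-3, 17) = (-272 - 5*(11 - 5))*(17 - 3 - 3*17²) = (-272 - 5*6)*(17 - 3 - 3*289) = (-272 - 30)*(17 - 3 - 867) = -302*(-853) = 257606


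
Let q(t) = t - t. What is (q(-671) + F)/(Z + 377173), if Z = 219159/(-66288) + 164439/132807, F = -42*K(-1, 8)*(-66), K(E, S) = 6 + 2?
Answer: 3098835666432/52705209978049 ≈ 0.058796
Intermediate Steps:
K(E, S) = 8
F = 22176 (F = -42*8*(-66) = -336*(-66) = 22176)
q(t) = 0
Z = -2022835209/978167824 (Z = 219159*(-1/66288) + 164439*(1/132807) = -73053/22096 + 54813/44269 = -2022835209/978167824 ≈ -2.0680)
(q(-671) + F)/(Z + 377173) = (0 + 22176)/(-2022835209/978167824 + 377173) = 22176/(368936469846343/978167824) = 22176*(978167824/368936469846343) = 3098835666432/52705209978049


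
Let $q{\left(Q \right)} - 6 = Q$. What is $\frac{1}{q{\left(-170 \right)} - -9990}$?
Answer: $\frac{1}{9826} \approx 0.00010177$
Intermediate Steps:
$q{\left(Q \right)} = 6 + Q$
$\frac{1}{q{\left(-170 \right)} - -9990} = \frac{1}{\left(6 - 170\right) - -9990} = \frac{1}{-164 + 9990} = \frac{1}{9826}$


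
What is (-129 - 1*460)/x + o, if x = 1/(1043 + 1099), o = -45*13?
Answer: -1262223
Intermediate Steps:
o = -585
x = 1/2142 ≈ 0.00046685
(-129 - 1*460)/x + o = (-129 - 1*460)/(1/2142) - 585 = (-129 - 460)*2142 - 585 = -589*2142 - 585 = -1261638 - 585 = -1262223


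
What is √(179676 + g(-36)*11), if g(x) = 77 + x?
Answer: √180127 ≈ 424.41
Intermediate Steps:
√(179676 + g(-36)*11) = √(179676 + (77 - 36)*11) = √(179676 + 41*11) = √(179676 + 451) = √180127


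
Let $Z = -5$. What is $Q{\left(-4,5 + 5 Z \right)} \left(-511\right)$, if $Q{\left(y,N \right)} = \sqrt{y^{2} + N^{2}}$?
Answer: $- 2044 \sqrt{26} \approx -10422.0$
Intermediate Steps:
$Q{\left(y,N \right)} = \sqrt{N^{2} + y^{2}}$
$Q{\left(-4,5 + 5 Z \right)} \left(-511\right) = \sqrt{\left(5 + 5 \left(-5\right)\right)^{2} + \left(-4\right)^{2}} \left(-511\right) = \sqrt{\left(5 - 25\right)^{2} + 16} \left(-511\right) = \sqrt{\left(-20\right)^{2} + 16} \left(-511\right) = \sqrt{400 + 16} \left(-511\right) = \sqrt{416} \left(-511\right) = 4 \sqrt{26} \left(-511\right) = - 2044 \sqrt{26}$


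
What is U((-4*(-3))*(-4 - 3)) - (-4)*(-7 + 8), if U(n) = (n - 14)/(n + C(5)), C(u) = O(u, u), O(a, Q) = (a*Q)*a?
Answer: 66/41 ≈ 1.6098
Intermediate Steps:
O(a, Q) = Q*a**2 (O(a, Q) = (Q*a)*a = Q*a**2)
C(u) = u**3 (C(u) = u*u**2 = u**3)
U(n) = (-14 + n)/(125 + n) (U(n) = (n - 14)/(n + 5**3) = (-14 + n)/(n + 125) = (-14 + n)/(125 + n))
U((-4*(-3))*(-4 - 3)) - (-4)*(-7 + 8) = (-14 + (-4*(-3))*(-4 - 3))/(125 + (-4*(-3))*(-4 - 3)) - (-4)*(-7 + 8) = (-14 + 12*(-7))/(125 + 12*(-7)) - (-4) = (-14 - 84)/(125 - 84) - 1*(-4) = -98/41 + 4 = 66/41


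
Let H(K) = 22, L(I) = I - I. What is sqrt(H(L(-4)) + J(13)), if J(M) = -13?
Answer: 3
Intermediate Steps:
L(I) = 0
sqrt(H(L(-4)) + J(13)) = sqrt(22 - 13) = sqrt(9) = 3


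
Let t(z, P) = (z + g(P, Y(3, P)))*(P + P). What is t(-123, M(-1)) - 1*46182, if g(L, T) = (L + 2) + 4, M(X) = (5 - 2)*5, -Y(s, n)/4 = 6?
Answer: -49242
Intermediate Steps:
Y(s, n) = -24 (Y(s, n) = -4*6 = -24)
M(X) = 15 (M(X) = 3*5 = 15)
g(L, T) = 6 + L (g(L, T) = (2 + L) + 4 = 6 + L)
t(z, P) = 2*P*(6 + P + z) (t(z, P) = (z + (6 + P))*(P + P) = (6 + P + z)*(2*P) = 2*P*(6 + P + z))
t(-123, M(-1)) - 1*46182 = 2*15*(6 + 15 - 123) - 1*46182 = 2*15*(-102) - 46182 = -3060 - 46182 = -49242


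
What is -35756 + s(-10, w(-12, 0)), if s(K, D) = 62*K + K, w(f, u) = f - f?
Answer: -36386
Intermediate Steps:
w(f, u) = 0
s(K, D) = 63*K
-35756 + s(-10, w(-12, 0)) = -35756 + 63*(-10) = -35756 - 630 = -36386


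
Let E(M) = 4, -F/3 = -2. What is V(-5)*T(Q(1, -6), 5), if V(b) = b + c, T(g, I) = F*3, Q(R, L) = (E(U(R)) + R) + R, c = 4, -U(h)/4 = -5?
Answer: -18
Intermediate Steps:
F = 6 (F = -3*(-2) = 6)
U(h) = 20 (U(h) = -4*(-5) = 20)
Q(R, L) = 4 + 2*R (Q(R, L) = (4 + R) + R = 4 + 2*R)
T(g, I) = 18 (T(g, I) = 6*3 = 18)
V(b) = 4 + b (V(b) = b + 4 = 4 + b)
V(-5)*T(Q(1, -6), 5) = (4 - 5)*18 = -1*18 = -18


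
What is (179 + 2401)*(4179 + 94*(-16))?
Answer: 6901500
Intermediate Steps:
(179 + 2401)*(4179 + 94*(-16)) = 2580*(4179 - 1504) = 2580*2675 = 6901500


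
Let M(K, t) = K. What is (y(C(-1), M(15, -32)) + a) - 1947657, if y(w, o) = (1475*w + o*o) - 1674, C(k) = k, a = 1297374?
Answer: -653207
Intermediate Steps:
y(w, o) = -1674 + o**2 + 1475*w (y(w, o) = (1475*w + o**2) - 1674 = (o**2 + 1475*w) - 1674 = -1674 + o**2 + 1475*w)
(y(C(-1), M(15, -32)) + a) - 1947657 = ((-1674 + 15**2 + 1475*(-1)) + 1297374) - 1947657 = ((-1674 + 225 - 1475) + 1297374) - 1947657 = (-2924 + 1297374) - 1947657 = 1294450 - 1947657 = -653207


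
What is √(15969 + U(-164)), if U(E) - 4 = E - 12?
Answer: √15797 ≈ 125.69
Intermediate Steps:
U(E) = -8 + E (U(E) = 4 + (E - 12) = 4 + (-12 + E) = -8 + E)
√(15969 + U(-164)) = √(15969 + (-8 - 164)) = √(15969 - 172) = √15797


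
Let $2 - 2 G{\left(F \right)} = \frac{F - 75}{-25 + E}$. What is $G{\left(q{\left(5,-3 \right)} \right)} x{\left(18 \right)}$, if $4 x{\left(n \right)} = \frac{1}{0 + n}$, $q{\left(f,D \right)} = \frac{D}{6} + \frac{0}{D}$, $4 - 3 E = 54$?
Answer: $\frac{47}{36000} \approx 0.0013056$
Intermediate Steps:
$E = - \frac{50}{3}$ ($E = \frac{4}{3} - 18 = - \frac{50}{3} \approx -16.667$)
$q{\left(f,D \right)} = \frac{D}{6}$ ($q{\left(f,D \right)} = D \frac{1}{6} + 0 = \frac{D}{6} + 0 = \frac{D}{6}$)
$x{\left(n \right)} = \frac{1}{4 n}$ ($x{\left(n \right)} = \frac{1}{4 \left(0 + n\right)} = \frac{1}{4 n}$)
$G{\left(F \right)} = \frac{1}{10} + \frac{3 F}{250}$ ($G{\left(F \right)} = 1 - \frac{\left(F - 75\right) \frac{1}{-25 - \frac{50}{3}}}{2} = 1 - \frac{\left(-75 + F\right) \frac{1}{- \frac{125}{3}}}{2} = 1 - \frac{\left(-75 + F\right) \left(- \frac{3}{125}\right)}{2} = 1 - \frac{\frac{9}{5} - \frac{3 F}{125}}{2} = 1 + \left(- \frac{9}{10} + \frac{3 F}{250}\right) = \frac{1}{10} + \frac{3 F}{250}$)
$G{\left(q{\left(5,-3 \right)} \right)} x{\left(18 \right)} = \left(\frac{1}{10} + \frac{3 \cdot \frac{1}{6} \left(-3\right)}{250}\right) \frac{1}{4 \cdot 18} = \left(\frac{1}{10} + \frac{3}{250} \left(- \frac{1}{2}\right)\right) \frac{1}{4} \cdot \frac{1}{18} = \left(\frac{1}{10} - \frac{3}{500}\right) \frac{1}{72} = \frac{47}{500} \cdot \frac{1}{72} = \frac{47}{36000}$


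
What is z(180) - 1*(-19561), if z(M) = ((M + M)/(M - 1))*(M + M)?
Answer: 3631019/179 ≈ 20285.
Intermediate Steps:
z(M) = 4*M**2/(-1 + M) (z(M) = ((2*M)/(-1 + M))*(2*M) = (2*M/(-1 + M))*(2*M) = 4*M**2/(-1 + M))
z(180) - 1*(-19561) = 4*180**2/(-1 + 180) - 1*(-19561) = 4*32400/179 + 19561 = 4*32400*(1/179) + 19561 = 129600/179 + 19561 = 3631019/179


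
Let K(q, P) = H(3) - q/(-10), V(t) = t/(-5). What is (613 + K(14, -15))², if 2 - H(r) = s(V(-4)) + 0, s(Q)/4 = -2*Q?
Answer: 9696996/25 ≈ 3.8788e+5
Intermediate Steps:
V(t) = -t/5 (V(t) = t*(-⅕) = -t/5)
s(Q) = -8*Q (s(Q) = 4*(-2*Q) = -8*Q)
H(r) = 42/5 (H(r) = 2 - (-(-8)*(-4)/5 + 0) = 2 - (-8*⅘ + 0) = 2 - (-32/5 + 0) = 2 - 1*(-32/5) = 2 + 32/5 = 42/5)
K(q, P) = 42/5 + q/10 (K(q, P) = 42/5 - q/(-10) = 42/5 - q*(-1)/10 = 42/5 - (-1)*q/10 = 42/5 + q/10)
(613 + K(14, -15))² = (613 + (42/5 + (⅒)*14))² = (613 + (42/5 + 7/5))² = (613 + 49/5)² = (3114/5)² = 9696996/25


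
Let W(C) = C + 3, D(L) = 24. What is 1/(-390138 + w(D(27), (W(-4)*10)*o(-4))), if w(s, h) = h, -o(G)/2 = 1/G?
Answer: -1/390143 ≈ -2.5632e-6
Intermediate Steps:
o(G) = -2/G
W(C) = 3 + C
1/(-390138 + w(D(27), (W(-4)*10)*o(-4))) = 1/(-390138 + ((3 - 4)*10)*(-2/(-4))) = 1/(-390138 + (-1*10)*(-2*(-¼))) = 1/(-390138 - 10*½) = 1/(-390138 - 5) = 1/(-390143) = -1/390143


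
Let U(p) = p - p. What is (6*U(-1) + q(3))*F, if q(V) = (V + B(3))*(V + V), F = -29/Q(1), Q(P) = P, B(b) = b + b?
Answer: -1566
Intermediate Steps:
B(b) = 2*b
U(p) = 0
F = -29 (F = -29/1 = -29*1 = -29)
q(V) = 2*V*(6 + V) (q(V) = (V + 2*3)*(V + V) = (V + 6)*(2*V) = (6 + V)*(2*V) = 2*V*(6 + V))
(6*U(-1) + q(3))*F = (6*0 + 2*3*(6 + 3))*(-29) = (0 + 2*3*9)*(-29) = (0 + 54)*(-29) = 54*(-29) = -1566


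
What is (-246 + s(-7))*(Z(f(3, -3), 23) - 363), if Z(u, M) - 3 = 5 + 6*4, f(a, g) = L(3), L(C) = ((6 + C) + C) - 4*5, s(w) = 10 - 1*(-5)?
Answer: 76461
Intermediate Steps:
s(w) = 15 (s(w) = 10 + 5 = 15)
L(C) = -14 + 2*C (L(C) = (6 + 2*C) - 20 = -14 + 2*C)
f(a, g) = -8 (f(a, g) = -14 + 2*3 = -14 + 6 = -8)
Z(u, M) = 32 (Z(u, M) = 3 + (5 + 6*4) = 3 + (5 + 24) = 3 + 29 = 32)
(-246 + s(-7))*(Z(f(3, -3), 23) - 363) = (-246 + 15)*(32 - 363) = -231*(-331) = 76461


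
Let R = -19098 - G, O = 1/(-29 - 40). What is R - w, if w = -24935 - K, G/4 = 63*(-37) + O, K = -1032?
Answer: 974905/69 ≈ 14129.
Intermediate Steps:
O = -1/69 (O = 1/(-69) = -1/69 ≈ -0.014493)
G = -643360/69 (G = 4*(63*(-37) - 1/69) = 4*(-2331 - 1/69) = 4*(-160840/69) = -643360/69 ≈ -9324.1)
R = -674402/69 (R = -19098 - 1*(-643360/69) = -19098 + 643360/69 = -674402/69 ≈ -9773.9)
w = -23903 (w = -24935 - 1*(-1032) = -24935 + 1032 = -23903)
R - w = -674402/69 - 1*(-23903) = -674402/69 + 23903 = 974905/69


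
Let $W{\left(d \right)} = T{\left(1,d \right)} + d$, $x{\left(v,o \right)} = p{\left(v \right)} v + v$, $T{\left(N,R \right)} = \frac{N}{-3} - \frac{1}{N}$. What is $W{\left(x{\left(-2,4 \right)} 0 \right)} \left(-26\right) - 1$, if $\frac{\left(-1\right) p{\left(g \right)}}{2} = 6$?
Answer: $\frac{101}{3} \approx 33.667$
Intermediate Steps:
$T{\left(N,R \right)} = - \frac{1}{N} - \frac{N}{3}$ ($T{\left(N,R \right)} = N \left(- \frac{1}{3}\right) - \frac{1}{N} = - \frac{N}{3} - \frac{1}{N} = - \frac{1}{N} - \frac{N}{3}$)
$p{\left(g \right)} = -12$ ($p{\left(g \right)} = \left(-2\right) 6 = -12$)
$x{\left(v,o \right)} = - 11 v$ ($x{\left(v,o \right)} = - 12 v + v = - 11 v$)
$W{\left(d \right)} = - \frac{4}{3} + d$ ($W{\left(d \right)} = \left(- 1^{-1} - \frac{1}{3}\right) + d = \left(\left(-1\right) 1 - \frac{1}{3}\right) + d = \left(-1 - \frac{1}{3}\right) + d = - \frac{4}{3} + d$)
$W{\left(x{\left(-2,4 \right)} 0 \right)} \left(-26\right) - 1 = \left(- \frac{4}{3} + \left(-11\right) \left(-2\right) 0\right) \left(-26\right) - 1 = \left(- \frac{4}{3} + 22 \cdot 0\right) \left(-26\right) - 1 = \left(- \frac{4}{3} + 0\right) \left(-26\right) - 1 = \left(- \frac{4}{3}\right) \left(-26\right) - 1 = \frac{104}{3} - 1 = \frac{101}{3}$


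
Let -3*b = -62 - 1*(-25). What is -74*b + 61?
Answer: -2555/3 ≈ -851.67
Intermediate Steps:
b = 37/3 (b = -(-62 - 1*(-25))/3 = -(-62 + 25)/3 = -1/3*(-37) = 37/3 ≈ 12.333)
-74*b + 61 = -74*37/3 + 61 = -2738/3 + 61 = -2555/3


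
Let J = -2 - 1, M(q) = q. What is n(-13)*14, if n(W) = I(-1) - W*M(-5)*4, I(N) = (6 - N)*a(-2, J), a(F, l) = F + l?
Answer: -4130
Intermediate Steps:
J = -3
I(N) = -30 + 5*N (I(N) = (6 - N)*(-2 - 3) = (6 - N)*(-5) = -30 + 5*N)
n(W) = -35 + 20*W (n(W) = (-30 + 5*(-1)) - W*(-5)*4 = (-30 - 5) - (-5*W)*4 = -35 - (-20)*W = -35 + 20*W)
n(-13)*14 = (-35 + 20*(-13))*14 = (-35 - 260)*14 = -295*14 = -4130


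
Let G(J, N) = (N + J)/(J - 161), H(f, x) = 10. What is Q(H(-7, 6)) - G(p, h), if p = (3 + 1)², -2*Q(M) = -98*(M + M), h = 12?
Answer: 142128/145 ≈ 980.19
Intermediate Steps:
Q(M) = 98*M (Q(M) = -(-49)*(M + M) = -(-49)*2*M = -(-98)*M = 98*M)
p = 16 (p = 4² = 16)
G(J, N) = (J + N)/(-161 + J)
Q(H(-7, 6)) - G(p, h) = 98*10 - (16 + 12)/(-161 + 16) = 980 - 28/(-145) = 980 - (-1)*28/145 = 980 - 1*(-28/145) = 980 + 28/145 = 142128/145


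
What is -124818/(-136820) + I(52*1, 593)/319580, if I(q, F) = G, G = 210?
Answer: 498975858/546561695 ≈ 0.91294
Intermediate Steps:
I(q, F) = 210
-124818/(-136820) + I(52*1, 593)/319580 = -124818/(-136820) + 210/319580 = -124818*(-1/136820) + 210*(1/319580) = 62409/68410 + 21/31958 = 498975858/546561695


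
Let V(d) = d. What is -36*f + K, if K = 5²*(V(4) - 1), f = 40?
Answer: -1365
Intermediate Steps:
K = 75 (K = 5²*(4 - 1) = 25*3 = 75)
-36*f + K = -36*40 + 75 = -1440 + 75 = -1365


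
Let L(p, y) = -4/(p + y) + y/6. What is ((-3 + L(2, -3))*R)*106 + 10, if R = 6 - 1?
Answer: 275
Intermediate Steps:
L(p, y) = -4/(p + y) + y/6 (L(p, y) = -4/(p + y) + y*(1/6) = -4/(p + y) + y/6)
R = 5
((-3 + L(2, -3))*R)*106 + 10 = ((-3 + (-24 + (-3)**2 + 2*(-3))/(6*(2 - 3)))*5)*106 + 10 = ((-3 + (1/6)*(-24 + 9 - 6)/(-1))*5)*106 + 10 = ((-3 + (1/6)*(-1)*(-21))*5)*106 + 10 = ((-3 + 7/2)*5)*106 + 10 = ((1/2)*5)*106 + 10 = (5/2)*106 + 10 = 265 + 10 = 275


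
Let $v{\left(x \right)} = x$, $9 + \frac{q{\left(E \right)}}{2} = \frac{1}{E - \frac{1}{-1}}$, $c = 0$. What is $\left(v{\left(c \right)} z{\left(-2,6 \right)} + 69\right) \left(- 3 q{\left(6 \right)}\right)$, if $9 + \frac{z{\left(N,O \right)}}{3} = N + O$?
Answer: $\frac{25668}{7} \approx 3666.9$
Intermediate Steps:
$z{\left(N,O \right)} = -27 + 3 N + 3 O$ ($z{\left(N,O \right)} = -27 + 3 \left(N + O\right) = -27 + \left(3 N + 3 O\right) = -27 + 3 N + 3 O$)
$q{\left(E \right)} = -18 + \frac{2}{1 + E}$ ($q{\left(E \right)} = -18 + \frac{2}{E - \frac{1}{-1}} = -18 + \frac{2}{E - -1} = -18 + \frac{2}{E + 1} = -18 + \frac{2}{1 + E}$)
$\left(v{\left(c \right)} z{\left(-2,6 \right)} + 69\right) \left(- 3 q{\left(6 \right)}\right) = \left(0 \left(-27 + 3 \left(-2\right) + 3 \cdot 6\right) + 69\right) \left(- 3 \frac{2 \left(-8 - 54\right)}{1 + 6}\right) = \left(0 \left(-27 - 6 + 18\right) + 69\right) \left(- 3 \frac{2 \left(-8 - 54\right)}{7}\right) = \left(0 \left(-15\right) + 69\right) \left(- 3 \cdot 2 \cdot \frac{1}{7} \left(-62\right)\right) = \left(0 + 69\right) \left(\left(-3\right) \left(- \frac{124}{7}\right)\right) = 69 \cdot \frac{372}{7} = \frac{25668}{7}$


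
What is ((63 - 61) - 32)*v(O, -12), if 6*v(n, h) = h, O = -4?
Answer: 60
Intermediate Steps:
v(n, h) = h/6
((63 - 61) - 32)*v(O, -12) = ((63 - 61) - 32)*((⅙)*(-12)) = (2 - 32)*(-2) = -30*(-2) = 60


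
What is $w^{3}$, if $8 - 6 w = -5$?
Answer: $\frac{2197}{216} \approx 10.171$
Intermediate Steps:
$w = \frac{13}{6}$ ($w = \frac{4}{3} - - \frac{5}{6} = \frac{4}{3} + \frac{5}{6} = \frac{13}{6} \approx 2.1667$)
$w^{3} = \left(\frac{13}{6}\right)^{3} = \frac{2197}{216}$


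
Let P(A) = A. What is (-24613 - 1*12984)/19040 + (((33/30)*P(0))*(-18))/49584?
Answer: -5371/2720 ≈ -1.9746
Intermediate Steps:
(-24613 - 1*12984)/19040 + (((33/30)*P(0))*(-18))/49584 = (-24613 - 1*12984)/19040 + (((33/30)*0)*(-18))/49584 = (-24613 - 12984)*(1/19040) + (((33*(1/30))*0)*(-18))*(1/49584) = -37597*1/19040 + (((11/10)*0)*(-18))*(1/49584) = -5371/2720 + (0*(-18))*(1/49584) = -5371/2720 + 0*(1/49584) = -5371/2720 + 0 = -5371/2720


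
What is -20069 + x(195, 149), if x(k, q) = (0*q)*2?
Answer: -20069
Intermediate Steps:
x(k, q) = 0 (x(k, q) = 0*2 = 0)
-20069 + x(195, 149) = -20069 + 0 = -20069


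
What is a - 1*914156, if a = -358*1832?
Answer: -1570012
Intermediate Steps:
a = -655856
a - 1*914156 = -655856 - 1*914156 = -655856 - 914156 = -1570012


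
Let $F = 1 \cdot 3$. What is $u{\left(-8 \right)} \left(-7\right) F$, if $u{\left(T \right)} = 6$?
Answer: $-126$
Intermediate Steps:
$F = 3$
$u{\left(-8 \right)} \left(-7\right) F = 6 \left(-7\right) 3 = \left(-42\right) 3 = -126$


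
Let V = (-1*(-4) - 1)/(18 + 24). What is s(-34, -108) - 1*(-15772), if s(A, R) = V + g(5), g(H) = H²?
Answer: 221159/14 ≈ 15797.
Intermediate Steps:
V = 1/14 (V = (4 - 1)/42 = 3*(1/42) = 1/14 ≈ 0.071429)
s(A, R) = 351/14 (s(A, R) = 1/14 + 5² = 1/14 + 25 = 351/14)
s(-34, -108) - 1*(-15772) = 351/14 - 1*(-15772) = 351/14 + 15772 = 221159/14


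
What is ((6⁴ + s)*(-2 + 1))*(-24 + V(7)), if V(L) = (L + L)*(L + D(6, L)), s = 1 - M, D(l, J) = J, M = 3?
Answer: -222568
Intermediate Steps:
s = -2 (s = 1 - 1*3 = 1 - 3 = -2)
V(L) = 4*L² (V(L) = (L + L)*(L + L) = (2*L)*(2*L) = 4*L²)
((6⁴ + s)*(-2 + 1))*(-24 + V(7)) = ((6⁴ - 2)*(-2 + 1))*(-24 + 4*7²) = ((1296 - 2)*(-1))*(-24 + 4*49) = (1294*(-1))*(-24 + 196) = -1294*172 = -222568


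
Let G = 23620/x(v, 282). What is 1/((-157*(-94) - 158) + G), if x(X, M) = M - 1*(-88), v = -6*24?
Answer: 37/542562 ≈ 6.8195e-5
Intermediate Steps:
v = -144
x(X, M) = 88 + M (x(X, M) = M + 88 = 88 + M)
G = 2362/37 (G = 23620/(88 + 282) = 23620/370 = 23620*(1/370) = 2362/37 ≈ 63.838)
1/((-157*(-94) - 158) + G) = 1/((-157*(-94) - 158) + 2362/37) = 1/((14758 - 158) + 2362/37) = 1/(14600 + 2362/37) = 1/(542562/37) = 37/542562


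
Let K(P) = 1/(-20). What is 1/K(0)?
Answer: -20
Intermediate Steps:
K(P) = -1/20
1/K(0) = 1/(-1/20) = -20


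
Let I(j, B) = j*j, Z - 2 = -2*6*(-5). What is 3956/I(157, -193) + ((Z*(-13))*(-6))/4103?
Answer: 135434032/101134847 ≈ 1.3391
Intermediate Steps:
Z = 62 (Z = 2 - 2*6*(-5) = 2 - 12*(-5) = 2 + 60 = 62)
I(j, B) = j²
3956/I(157, -193) + ((Z*(-13))*(-6))/4103 = 3956/(157²) + ((62*(-13))*(-6))/4103 = 3956/24649 - 806*(-6)*(1/4103) = 3956*(1/24649) + 4836*(1/4103) = 3956/24649 + 4836/4103 = 135434032/101134847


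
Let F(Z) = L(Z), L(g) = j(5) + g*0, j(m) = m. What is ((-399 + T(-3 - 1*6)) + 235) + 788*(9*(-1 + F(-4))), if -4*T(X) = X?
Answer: 112825/4 ≈ 28206.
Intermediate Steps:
T(X) = -X/4
L(g) = 5 (L(g) = 5 + g*0 = 5 + 0 = 5)
F(Z) = 5
((-399 + T(-3 - 1*6)) + 235) + 788*(9*(-1 + F(-4))) = ((-399 - (-3 - 1*6)/4) + 235) + 788*(9*(-1 + 5)) = ((-399 - (-3 - 6)/4) + 235) + 788*(9*4) = ((-399 - 1/4*(-9)) + 235) + 788*36 = ((-399 + 9/4) + 235) + 28368 = (-1587/4 + 235) + 28368 = -647/4 + 28368 = 112825/4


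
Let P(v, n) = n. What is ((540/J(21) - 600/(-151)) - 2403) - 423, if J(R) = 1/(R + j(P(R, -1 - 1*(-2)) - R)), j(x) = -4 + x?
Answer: -670746/151 ≈ -4442.0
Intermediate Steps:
J(R) = -⅓ (J(R) = 1/(R + (-4 + ((-1 - 1*(-2)) - R))) = 1/(R + (-4 + ((-1 + 2) - R))) = 1/(R + (-4 + (1 - R))) = 1/(R + (-3 - R)) = 1/(-3) = -⅓)
((540/J(21) - 600/(-151)) - 2403) - 423 = ((540/(-⅓) - 600/(-151)) - 2403) - 423 = ((540*(-3) - 600*(-1/151)) - 2403) - 423 = ((-1620 + 600/151) - 2403) - 423 = (-244020/151 - 2403) - 423 = -606873/151 - 423 = -670746/151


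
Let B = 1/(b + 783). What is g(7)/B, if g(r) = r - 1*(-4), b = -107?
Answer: 7436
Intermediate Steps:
B = 1/676 (B = 1/(-107 + 783) = 1/676 ≈ 0.0014793)
g(r) = 4 + r (g(r) = r + 4 = 4 + r)
g(7)/B = (4 + 7)/(1/676) = 11*676 = 7436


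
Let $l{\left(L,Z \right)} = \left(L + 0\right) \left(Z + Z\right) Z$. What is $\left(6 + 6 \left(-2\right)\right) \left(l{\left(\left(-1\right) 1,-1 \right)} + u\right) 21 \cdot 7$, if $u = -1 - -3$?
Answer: $0$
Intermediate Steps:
$u = 2$ ($u = -1 + 3 = 2$)
$l{\left(L,Z \right)} = 2 L Z^{2}$ ($l{\left(L,Z \right)} = L 2 Z Z = 2 L Z Z = 2 L Z^{2}$)
$\left(6 + 6 \left(-2\right)\right) \left(l{\left(\left(-1\right) 1,-1 \right)} + u\right) 21 \cdot 7 = \left(6 + 6 \left(-2\right)\right) \left(2 \left(\left(-1\right) 1\right) \left(-1\right)^{2} + 2\right) 21 \cdot 7 = \left(6 - 12\right) \left(2 \left(-1\right) 1 + 2\right) 21 \cdot 7 = - 6 \left(-2 + 2\right) 21 \cdot 7 = \left(-6\right) 0 \cdot 21 \cdot 7 = 0 \cdot 21 \cdot 7 = 0 \cdot 7 = 0$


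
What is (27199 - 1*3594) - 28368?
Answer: -4763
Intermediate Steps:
(27199 - 1*3594) - 28368 = (27199 - 3594) - 28368 = 23605 - 28368 = -4763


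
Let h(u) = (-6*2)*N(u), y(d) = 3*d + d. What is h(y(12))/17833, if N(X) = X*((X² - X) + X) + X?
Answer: -1327680/17833 ≈ -74.451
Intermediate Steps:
y(d) = 4*d
N(X) = X + X³ (N(X) = X*X² + X = X³ + X = X + X³)
h(u) = -12*u - 12*u³ (h(u) = (-6*2)*(u + u³) = -12*(u + u³) = -12*u - 12*u³)
h(y(12))/17833 = (12*(4*12)*(-1 - (4*12)²))/17833 = (12*48*(-1 - 1*48²))*(1/17833) = (12*48*(-1 - 1*2304))*(1/17833) = (12*48*(-1 - 2304))*(1/17833) = (12*48*(-2305))*(1/17833) = -1327680*1/17833 = -1327680/17833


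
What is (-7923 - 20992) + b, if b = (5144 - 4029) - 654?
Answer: -28454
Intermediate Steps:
b = 461 (b = 1115 - 654 = 461)
(-7923 - 20992) + b = (-7923 - 20992) + 461 = -28915 + 461 = -28454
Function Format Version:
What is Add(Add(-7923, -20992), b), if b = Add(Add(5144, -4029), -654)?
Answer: -28454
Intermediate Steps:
b = 461 (b = Add(1115, -654) = 461)
Add(Add(-7923, -20992), b) = Add(Add(-7923, -20992), 461) = Add(-28915, 461) = -28454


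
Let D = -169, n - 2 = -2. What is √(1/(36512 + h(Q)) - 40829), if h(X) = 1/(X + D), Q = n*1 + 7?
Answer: 31*I*√1486436917061855/5914943 ≈ 202.06*I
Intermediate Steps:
n = 0 (n = 2 - 2 = 0)
Q = 7 (Q = 0*1 + 7 = 0 + 7 = 7)
h(X) = 1/(-169 + X) (h(X) = 1/(X - 169) = 1/(-169 + X))
√(1/(36512 + h(Q)) - 40829) = √(1/(36512 + 1/(-169 + 7)) - 40829) = √(1/(36512 + 1/(-162)) - 40829) = √(1/(36512 - 1/162) - 40829) = √(1/(5914943/162) - 40829) = √(162/5914943 - 40829) = √(-241501207585/5914943) = 31*I*√1486436917061855/5914943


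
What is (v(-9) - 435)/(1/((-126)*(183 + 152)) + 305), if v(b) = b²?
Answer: -14942340/12874049 ≈ -1.1607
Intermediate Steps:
(v(-9) - 435)/(1/((-126)*(183 + 152)) + 305) = ((-9)² - 435)/(1/((-126)*(183 + 152)) + 305) = (81 - 435)/(-1/126/335 + 305) = -354/(-1/126*1/335 + 305) = -354/(-1/42210 + 305) = -354/12874049/42210 = -354*42210/12874049 = -14942340/12874049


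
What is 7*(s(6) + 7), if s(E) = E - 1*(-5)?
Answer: 126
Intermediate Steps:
s(E) = 5 + E (s(E) = E + 5 = 5 + E)
7*(s(6) + 7) = 7*((5 + 6) + 7) = 7*(11 + 7) = 7*18 = 126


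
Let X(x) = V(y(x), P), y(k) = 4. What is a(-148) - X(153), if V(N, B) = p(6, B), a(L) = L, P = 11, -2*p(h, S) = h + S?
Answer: -279/2 ≈ -139.50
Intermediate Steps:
p(h, S) = -S/2 - h/2 (p(h, S) = -(h + S)/2 = -(S + h)/2 = -S/2 - h/2)
V(N, B) = -3 - B/2 (V(N, B) = -B/2 - ½*6 = -B/2 - 3 = -3 - B/2)
X(x) = -17/2 (X(x) = -3 - ½*11 = -3 - 11/2 = -17/2)
a(-148) - X(153) = -148 - 1*(-17/2) = -148 + 17/2 = -279/2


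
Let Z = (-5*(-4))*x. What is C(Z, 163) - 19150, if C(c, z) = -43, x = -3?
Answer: -19193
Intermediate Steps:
Z = -60 (Z = -5*(-4)*(-3) = 20*(-3) = -60)
C(Z, 163) - 19150 = -43 - 19150 = -19193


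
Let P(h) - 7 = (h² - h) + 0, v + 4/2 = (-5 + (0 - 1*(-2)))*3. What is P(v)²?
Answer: 19321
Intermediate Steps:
v = -11 (v = -2 + (-5 + (0 - 1*(-2)))*3 = -2 + (-5 + (0 + 2))*3 = -2 + (-5 + 2)*3 = -2 - 3*3 = -2 - 9 = -11)
P(h) = 7 + h² - h (P(h) = 7 + ((h² - h) + 0) = 7 + (h² - h) = 7 + h² - h)
P(v)² = (7 + (-11)² - 1*(-11))² = (7 + 121 + 11)² = 139² = 19321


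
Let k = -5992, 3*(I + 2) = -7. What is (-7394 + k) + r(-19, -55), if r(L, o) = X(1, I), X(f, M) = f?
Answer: -13385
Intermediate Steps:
I = -13/3 (I = -2 + (1/3)*(-7) = -2 - 7/3 = -13/3 ≈ -4.3333)
r(L, o) = 1
(-7394 + k) + r(-19, -55) = (-7394 - 5992) + 1 = -13386 + 1 = -13385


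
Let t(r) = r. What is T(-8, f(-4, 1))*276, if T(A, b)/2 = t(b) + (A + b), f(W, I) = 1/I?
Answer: -3312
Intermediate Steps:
T(A, b) = 2*A + 4*b (T(A, b) = 2*(b + (A + b)) = 2*(A + 2*b) = 2*A + 4*b)
T(-8, f(-4, 1))*276 = (2*(-8) + 4/1)*276 = (-16 + 4*1)*276 = (-16 + 4)*276 = -12*276 = -3312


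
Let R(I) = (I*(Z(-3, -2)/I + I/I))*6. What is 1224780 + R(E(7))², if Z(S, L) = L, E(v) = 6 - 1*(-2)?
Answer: 1226076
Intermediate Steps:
E(v) = 8 (E(v) = 6 + 2 = 8)
R(I) = 6*I*(1 - 2/I) (R(I) = (I*(-2/I + I/I))*6 = (I*(-2/I + 1))*6 = (I*(1 - 2/I))*6 = 6*I*(1 - 2/I))
1224780 + R(E(7))² = 1224780 + (-12 + 6*8)² = 1224780 + (-12 + 48)² = 1224780 + 36² = 1224780 + 1296 = 1226076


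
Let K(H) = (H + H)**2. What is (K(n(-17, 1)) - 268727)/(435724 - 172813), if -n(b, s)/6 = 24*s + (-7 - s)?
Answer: -231863/262911 ≈ -0.88191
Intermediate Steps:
n(b, s) = 42 - 138*s (n(b, s) = -6*(24*s + (-7 - s)) = -6*(-7 + 23*s) = 42 - 138*s)
K(H) = 4*H**2 (K(H) = (2*H)**2 = 4*H**2)
(K(n(-17, 1)) - 268727)/(435724 - 172813) = (4*(42 - 138*1)**2 - 268727)/(435724 - 172813) = (4*(42 - 138)**2 - 268727)/262911 = (4*(-96)**2 - 268727)*(1/262911) = (4*9216 - 268727)*(1/262911) = (36864 - 268727)*(1/262911) = -231863*1/262911 = -231863/262911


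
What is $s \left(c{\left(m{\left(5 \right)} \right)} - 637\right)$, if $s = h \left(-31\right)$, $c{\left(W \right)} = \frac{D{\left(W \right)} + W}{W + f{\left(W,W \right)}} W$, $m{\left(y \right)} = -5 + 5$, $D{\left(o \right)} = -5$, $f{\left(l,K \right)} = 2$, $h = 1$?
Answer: $19747$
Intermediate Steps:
$m{\left(y \right)} = 0$
$c{\left(W \right)} = \frac{W \left(-5 + W\right)}{2 + W}$ ($c{\left(W \right)} = \frac{-5 + W}{W + 2} W = \frac{-5 + W}{2 + W} W = \frac{W \left(-5 + W\right)}{2 + W}$)
$s = -31$ ($s = 1 \left(-31\right) = -31$)
$s \left(c{\left(m{\left(5 \right)} \right)} - 637\right) = - 31 \left(\frac{0 \left(-5 + 0\right)}{2 + 0} - 637\right) = - 31 \left(0 \cdot \frac{1}{2} \left(-5\right) - 637\right) = - 31 \left(0 - 637\right) = \left(-31\right) \left(-637\right) = 19747$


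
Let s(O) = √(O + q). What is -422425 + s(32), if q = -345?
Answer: -422425 + I*√313 ≈ -4.2243e+5 + 17.692*I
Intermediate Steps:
s(O) = √(-345 + O) (s(O) = √(O - 345) = √(-345 + O))
-422425 + s(32) = -422425 + √(-345 + 32) = -422425 + √(-313) = -422425 + I*√313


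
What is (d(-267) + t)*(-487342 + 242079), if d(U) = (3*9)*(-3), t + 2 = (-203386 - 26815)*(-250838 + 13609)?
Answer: -13393898994594798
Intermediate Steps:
t = 54610353027 (t = -2 + (-203386 - 26815)*(-250838 + 13609) = -2 - 230201*(-237229) = -2 + 54610353029 = 54610353027)
d(U) = -81 (d(U) = 27*(-3) = -81)
(d(-267) + t)*(-487342 + 242079) = (-81 + 54610353027)*(-487342 + 242079) = 54610352946*(-245263) = -13393898994594798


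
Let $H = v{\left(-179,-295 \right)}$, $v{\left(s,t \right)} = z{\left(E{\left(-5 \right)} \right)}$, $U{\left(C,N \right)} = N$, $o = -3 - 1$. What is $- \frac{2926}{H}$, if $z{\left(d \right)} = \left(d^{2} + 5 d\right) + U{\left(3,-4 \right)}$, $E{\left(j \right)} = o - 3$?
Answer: $- \frac{1463}{5} \approx -292.6$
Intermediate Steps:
$o = -4$ ($o = -3 - 1 = -4$)
$E{\left(j \right)} = -7$ ($E{\left(j \right)} = -4 - 3 = -7$)
$z{\left(d \right)} = -4 + d^{2} + 5 d$ ($z{\left(d \right)} = \left(d^{2} + 5 d\right) - 4 = -4 + d^{2} + 5 d$)
$v{\left(s,t \right)} = 10$ ($v{\left(s,t \right)} = -4 + \left(-7\right)^{2} + 5 \left(-7\right) = -4 + 49 - 35 = 10$)
$H = 10$
$- \frac{2926}{H} = - \frac{2926}{10} = \left(-2926\right) \frac{1}{10} = - \frac{1463}{5}$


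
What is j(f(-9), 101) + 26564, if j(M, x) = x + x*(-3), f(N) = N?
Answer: 26362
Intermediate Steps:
j(M, x) = -2*x (j(M, x) = x - 3*x = -2*x)
j(f(-9), 101) + 26564 = -2*101 + 26564 = -202 + 26564 = 26362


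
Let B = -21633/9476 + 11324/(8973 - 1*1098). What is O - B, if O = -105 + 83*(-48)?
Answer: -305072437849/74623500 ≈ -4088.2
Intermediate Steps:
B = -63053651/74623500 (B = -21633*1/9476 + 11324/(8973 - 1098) = -21633/9476 + 11324/7875 = -63053651/74623500 ≈ -0.84496)
O = -4089 (O = -105 - 3984 = -4089)
O - B = -4089 - 1*(-63053651/74623500) = -4089 + 63053651/74623500 = -305072437849/74623500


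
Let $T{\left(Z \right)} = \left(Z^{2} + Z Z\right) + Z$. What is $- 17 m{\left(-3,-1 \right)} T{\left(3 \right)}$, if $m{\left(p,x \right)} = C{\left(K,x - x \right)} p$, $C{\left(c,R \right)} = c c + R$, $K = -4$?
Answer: $17136$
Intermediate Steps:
$T{\left(Z \right)} = Z + 2 Z^{2}$ ($T{\left(Z \right)} = \left(Z^{2} + Z^{2}\right) + Z = 2 Z^{2} + Z = Z + 2 Z^{2}$)
$C{\left(c,R \right)} = R + c^{2}$ ($C{\left(c,R \right)} = c^{2} + R = R + c^{2}$)
$m{\left(p,x \right)} = 16 p$ ($m{\left(p,x \right)} = \left(\left(x - x\right) + \left(-4\right)^{2}\right) p = \left(0 + 16\right) p = 16 p$)
$- 17 m{\left(-3,-1 \right)} T{\left(3 \right)} = - 17 \cdot 16 \left(-3\right) 3 \left(1 + 2 \cdot 3\right) = \left(-17\right) \left(-48\right) 3 \left(1 + 6\right) = 816 \cdot 3 \cdot 7 = 816 \cdot 21 = 17136$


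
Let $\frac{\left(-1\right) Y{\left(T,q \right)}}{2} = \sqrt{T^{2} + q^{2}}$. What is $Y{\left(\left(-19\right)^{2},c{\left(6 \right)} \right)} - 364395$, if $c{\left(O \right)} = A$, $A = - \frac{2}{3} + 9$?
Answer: $-364395 - \frac{2 \sqrt{1173514}}{3} \approx -3.6512 \cdot 10^{5}$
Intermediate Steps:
$A = \frac{25}{3}$ ($A = \left(-2\right) \frac{1}{3} + 9 = - \frac{2}{3} + 9 = \frac{25}{3} \approx 8.3333$)
$c{\left(O \right)} = \frac{25}{3}$
$Y{\left(T,q \right)} = - 2 \sqrt{T^{2} + q^{2}}$
$Y{\left(\left(-19\right)^{2},c{\left(6 \right)} \right)} - 364395 = - 2 \sqrt{\left(\left(-19\right)^{2}\right)^{2} + \left(\frac{25}{3}\right)^{2}} - 364395 = - 2 \sqrt{361^{2} + \frac{625}{9}} - 364395 = - 2 \sqrt{130321 + \frac{625}{9}} - 364395 = - 2 \sqrt{\frac{1173514}{9}} - 364395 = - 2 \frac{\sqrt{1173514}}{3} - 364395 = - \frac{2 \sqrt{1173514}}{3} - 364395 = -364395 - \frac{2 \sqrt{1173514}}{3}$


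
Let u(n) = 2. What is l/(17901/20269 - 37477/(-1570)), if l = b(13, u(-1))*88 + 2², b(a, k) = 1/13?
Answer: 636446600/1462919497 ≈ 0.43505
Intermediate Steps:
b(a, k) = 1/13
l = 140/13 (l = (1/13)*88 + 2² = 88/13 + 4 = 140/13 ≈ 10.769)
l/(17901/20269 - 37477/(-1570)) = 140/(13*(17901/20269 - 37477/(-1570))) = 140/(13*(17901*(1/20269) - 37477*(-1/1570))) = 140/(13*(17901/20269 + 37477/1570)) = 140/(13*(787725883/31822330)) = (140/13)*(31822330/787725883) = 636446600/1462919497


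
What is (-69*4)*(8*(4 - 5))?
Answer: 2208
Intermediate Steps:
(-69*4)*(8*(4 - 5)) = -2208*(-1) = -276*(-8) = 2208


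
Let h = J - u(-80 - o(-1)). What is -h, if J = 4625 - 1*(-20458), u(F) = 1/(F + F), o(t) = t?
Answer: -3963115/158 ≈ -25083.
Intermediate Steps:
u(F) = 1/(2*F)
J = 25083 (J = 4625 + 20458 = 25083)
h = 3963115/158 (h = 25083 - 1/(2*(-80 - 1*(-1))) = 25083 - 1/(2*(-80 + 1)) = 25083 - 1/(2*(-79)) = 25083 - (-1)/(2*79) = 25083 - 1*(-1/158) = 25083 + 1/158 = 3963115/158 ≈ 25083.)
-h = -1*3963115/158 = -3963115/158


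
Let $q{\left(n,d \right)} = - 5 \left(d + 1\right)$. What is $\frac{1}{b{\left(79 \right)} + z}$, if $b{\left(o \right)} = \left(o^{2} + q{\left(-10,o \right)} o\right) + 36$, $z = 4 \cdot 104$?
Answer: $- \frac{1}{24907} \approx -4.0149 \cdot 10^{-5}$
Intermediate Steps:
$z = 416$
$q{\left(n,d \right)} = -5 - 5 d$ ($q{\left(n,d \right)} = - 5 \left(1 + d\right) = -5 - 5 d$)
$b{\left(o \right)} = 36 + o^{2} + o \left(-5 - 5 o\right)$ ($b{\left(o \right)} = \left(o^{2} + \left(-5 - 5 o\right) o\right) + 36 = \left(o^{2} + o \left(-5 - 5 o\right)\right) + 36 = 36 + o^{2} + o \left(-5 - 5 o\right)$)
$\frac{1}{b{\left(79 \right)} + z} = \frac{1}{\left(36 - 395 - 4 \cdot 79^{2}\right) + 416} = \frac{1}{\left(36 - 395 - 24964\right) + 416} = \frac{1}{-25323 + 416} = \frac{1}{-24907} = - \frac{1}{24907}$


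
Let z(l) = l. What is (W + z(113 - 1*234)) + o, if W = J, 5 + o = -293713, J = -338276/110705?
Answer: -32529784771/110705 ≈ -2.9384e+5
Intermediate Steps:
J = -338276/110705 (J = -338276*1/110705 = -338276/110705 ≈ -3.0557)
o = -293718 (o = -5 - 293713 = -293718)
W = -338276/110705 ≈ -3.0557
(W + z(113 - 1*234)) + o = (-338276/110705 + (113 - 1*234)) - 293718 = (-338276/110705 + (113 - 234)) - 293718 = (-338276/110705 - 121) - 293718 = -13733581/110705 - 293718 = -32529784771/110705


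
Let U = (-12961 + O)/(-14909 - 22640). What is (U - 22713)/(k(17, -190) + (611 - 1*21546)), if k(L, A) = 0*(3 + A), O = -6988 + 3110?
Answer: 10795362/9950485 ≈ 1.0849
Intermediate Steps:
O = -3878
k(L, A) = 0
U = 16839/37549 (U = (-12961 - 3878)/(-14909 - 22640) = -16839/(-37549) = -16839*(-1/37549) = 16839/37549 ≈ 0.44845)
(U - 22713)/(k(17, -190) + (611 - 1*21546)) = (16839/37549 - 22713)/(0 + (611 - 1*21546)) = -852833598/(37549*(0 + (611 - 21546))) = -852833598/(37549*(0 - 20935)) = -852833598/37549/(-20935) = -852833598/37549*(-1/20935) = 10795362/9950485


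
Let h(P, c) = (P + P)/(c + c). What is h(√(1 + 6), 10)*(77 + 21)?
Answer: 49*√7/5 ≈ 25.928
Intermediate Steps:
h(P, c) = P/c (h(P, c) = (2*P)/((2*c)) = (2*P)*(1/(2*c)) = P/c)
h(√(1 + 6), 10)*(77 + 21) = (√(1 + 6)/10)*(77 + 21) = (√7*(⅒))*98 = (√7/10)*98 = 49*√7/5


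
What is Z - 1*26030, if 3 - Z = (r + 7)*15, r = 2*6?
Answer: -26312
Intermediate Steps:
r = 12
Z = -282 (Z = 3 - (12 + 7)*15 = 3 - 19*15 = 3 - 1*285 = 3 - 285 = -282)
Z - 1*26030 = -282 - 1*26030 = -282 - 26030 = -26312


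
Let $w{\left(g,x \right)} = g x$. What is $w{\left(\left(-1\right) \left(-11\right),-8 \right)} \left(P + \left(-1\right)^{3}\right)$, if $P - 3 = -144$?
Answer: $12496$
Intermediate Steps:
$P = -141$ ($P = 3 - 144 = -141$)
$w{\left(\left(-1\right) \left(-11\right),-8 \right)} \left(P + \left(-1\right)^{3}\right) = \left(-1\right) \left(-11\right) \left(-8\right) \left(-141 + \left(-1\right)^{3}\right) = 11 \left(-8\right) \left(-141 - 1\right) = \left(-88\right) \left(-142\right) = 12496$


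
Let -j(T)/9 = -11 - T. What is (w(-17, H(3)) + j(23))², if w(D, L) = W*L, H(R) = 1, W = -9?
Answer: 88209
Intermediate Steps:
j(T) = 99 + 9*T (j(T) = -9*(-11 - T) = 99 + 9*T)
w(D, L) = -9*L
(w(-17, H(3)) + j(23))² = (-9*1 + (99 + 9*23))² = (-9 + (99 + 207))² = (-9 + 306)² = 297² = 88209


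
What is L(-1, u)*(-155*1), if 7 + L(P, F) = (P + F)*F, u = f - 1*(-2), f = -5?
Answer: -775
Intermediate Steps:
u = -3 (u = -5 - 1*(-2) = -5 + 2 = -3)
L(P, F) = -7 + F*(F + P) (L(P, F) = -7 + (P + F)*F = -7 + (F + P)*F = -7 + F*(F + P))
L(-1, u)*(-155*1) = (-7 + (-3)**2 - 3*(-1))*(-155*1) = (-7 + 9 + 3)*(-155) = 5*(-155) = -775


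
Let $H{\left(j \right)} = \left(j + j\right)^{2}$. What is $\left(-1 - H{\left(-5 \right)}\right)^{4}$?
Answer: $104060401$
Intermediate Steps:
$H{\left(j \right)} = 4 j^{2}$ ($H{\left(j \right)} = \left(2 j\right)^{2} = 4 j^{2}$)
$\left(-1 - H{\left(-5 \right)}\right)^{4} = \left(-1 - 4 \left(-5\right)^{2}\right)^{4} = \left(-1 - 4 \cdot 25\right)^{4} = \left(-1 - 100\right)^{4} = \left(-101\right)^{4} = 104060401$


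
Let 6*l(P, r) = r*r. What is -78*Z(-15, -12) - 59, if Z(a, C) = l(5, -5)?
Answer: -384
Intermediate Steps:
l(P, r) = r**2/6 (l(P, r) = (r*r)/6 = r**2/6)
Z(a, C) = 25/6 (Z(a, C) = (1/6)*(-5)**2 = (1/6)*25 = 25/6)
-78*Z(-15, -12) - 59 = -78*25/6 - 59 = -325 - 59 = -384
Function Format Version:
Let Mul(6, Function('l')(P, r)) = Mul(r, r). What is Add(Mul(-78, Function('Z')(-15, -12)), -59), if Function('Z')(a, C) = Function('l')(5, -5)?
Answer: -384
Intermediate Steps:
Function('l')(P, r) = Mul(Rational(1, 6), Pow(r, 2)) (Function('l')(P, r) = Mul(Rational(1, 6), Mul(r, r)) = Mul(Rational(1, 6), Pow(r, 2)))
Function('Z')(a, C) = Rational(25, 6) (Function('Z')(a, C) = Mul(Rational(1, 6), Pow(-5, 2)) = Mul(Rational(1, 6), 25) = Rational(25, 6))
Add(Mul(-78, Function('Z')(-15, -12)), -59) = Add(Mul(-78, Rational(25, 6)), -59) = Add(-325, -59) = -384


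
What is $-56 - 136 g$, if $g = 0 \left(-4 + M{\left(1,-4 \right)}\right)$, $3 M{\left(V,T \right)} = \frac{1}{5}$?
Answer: $-56$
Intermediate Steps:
$M{\left(V,T \right)} = \frac{1}{15}$ ($M{\left(V,T \right)} = \frac{1}{3 \cdot 5} = \frac{1}{3} \cdot \frac{1}{5} = \frac{1}{15}$)
$g = 0$ ($g = 0 \left(-4 + \frac{1}{15}\right) = 0 \left(- \frac{59}{15}\right) = 0$)
$-56 - 136 g = -56 - 0 = -56 + 0 = -56$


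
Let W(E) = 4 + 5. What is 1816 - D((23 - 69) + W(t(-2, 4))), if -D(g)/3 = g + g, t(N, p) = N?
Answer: 1594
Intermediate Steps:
W(E) = 9
D(g) = -6*g (D(g) = -3*(g + g) = -6*g)
1816 - D((23 - 69) + W(t(-2, 4))) = 1816 - (-6)*((23 - 69) + 9) = 1816 - (-6)*(-46 + 9) = 1816 - (-6)*(-37) = 1816 - 1*222 = 1816 - 222 = 1594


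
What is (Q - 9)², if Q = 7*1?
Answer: 4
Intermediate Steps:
Q = 7
(Q - 9)² = (7 - 9)² = (-2)² = 4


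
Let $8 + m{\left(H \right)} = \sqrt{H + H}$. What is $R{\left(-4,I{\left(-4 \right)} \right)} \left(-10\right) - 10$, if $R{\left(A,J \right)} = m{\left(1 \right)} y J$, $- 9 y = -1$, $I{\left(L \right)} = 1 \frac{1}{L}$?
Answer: $- \frac{110}{9} + \frac{5 \sqrt{2}}{18} \approx -11.829$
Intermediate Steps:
$I{\left(L \right)} = \frac{1}{L}$
$m{\left(H \right)} = -8 + \sqrt{2} \sqrt{H}$ ($m{\left(H \right)} = -8 + \sqrt{H + H} = -8 + \sqrt{2 H} = -8 + \sqrt{2} \sqrt{H}$)
$y = \frac{1}{9}$ ($y = \left(- \frac{1}{9}\right) \left(-1\right) = \frac{1}{9} \approx 0.11111$)
$R{\left(A,J \right)} = J \left(- \frac{8}{9} + \frac{\sqrt{2}}{9}\right)$ ($R{\left(A,J \right)} = \left(-8 + \sqrt{2} \sqrt{1}\right) \frac{1}{9} J = \left(-8 + \sqrt{2} \cdot 1\right) \frac{1}{9} J = \left(-8 + \sqrt{2}\right) \frac{1}{9} J = \left(- \frac{8}{9} + \frac{\sqrt{2}}{9}\right) J = J \left(- \frac{8}{9} + \frac{\sqrt{2}}{9}\right)$)
$R{\left(-4,I{\left(-4 \right)} \right)} \left(-10\right) - 10 = \frac{-8 + \sqrt{2}}{9 \left(-4\right)} \left(-10\right) - 10 = \frac{1}{9} \left(- \frac{1}{4}\right) \left(-8 + \sqrt{2}\right) \left(-10\right) - 10 = \left(\frac{2}{9} - \frac{\sqrt{2}}{36}\right) \left(-10\right) - 10 = \left(- \frac{20}{9} + \frac{5 \sqrt{2}}{18}\right) - 10 = - \frac{110}{9} + \frac{5 \sqrt{2}}{18}$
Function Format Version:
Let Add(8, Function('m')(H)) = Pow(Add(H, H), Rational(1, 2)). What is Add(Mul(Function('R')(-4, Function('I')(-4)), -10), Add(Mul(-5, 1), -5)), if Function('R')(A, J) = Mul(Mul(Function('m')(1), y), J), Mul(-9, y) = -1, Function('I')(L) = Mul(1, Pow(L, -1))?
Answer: Add(Rational(-110, 9), Mul(Rational(5, 18), Pow(2, Rational(1, 2)))) ≈ -11.829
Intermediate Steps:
Function('I')(L) = Pow(L, -1)
Function('m')(H) = Add(-8, Mul(Pow(2, Rational(1, 2)), Pow(H, Rational(1, 2)))) (Function('m')(H) = Add(-8, Pow(Add(H, H), Rational(1, 2))) = Add(-8, Pow(Mul(2, H), Rational(1, 2))) = Add(-8, Mul(Pow(2, Rational(1, 2)), Pow(H, Rational(1, 2)))))
y = Rational(1, 9) (y = Mul(Rational(-1, 9), -1) = Rational(1, 9) ≈ 0.11111)
Function('R')(A, J) = Mul(J, Add(Rational(-8, 9), Mul(Rational(1, 9), Pow(2, Rational(1, 2))))) (Function('R')(A, J) = Mul(Mul(Add(-8, Mul(Pow(2, Rational(1, 2)), Pow(1, Rational(1, 2)))), Rational(1, 9)), J) = Mul(Mul(Add(-8, Mul(Pow(2, Rational(1, 2)), 1)), Rational(1, 9)), J) = Mul(Mul(Add(-8, Pow(2, Rational(1, 2))), Rational(1, 9)), J) = Mul(Add(Rational(-8, 9), Mul(Rational(1, 9), Pow(2, Rational(1, 2)))), J) = Mul(J, Add(Rational(-8, 9), Mul(Rational(1, 9), Pow(2, Rational(1, 2))))))
Add(Mul(Function('R')(-4, Function('I')(-4)), -10), Add(Mul(-5, 1), -5)) = Add(Mul(Mul(Rational(1, 9), Pow(-4, -1), Add(-8, Pow(2, Rational(1, 2)))), -10), Add(Mul(-5, 1), -5)) = Add(Mul(Mul(Rational(1, 9), Rational(-1, 4), Add(-8, Pow(2, Rational(1, 2)))), -10), Add(-5, -5)) = Add(Mul(Add(Rational(2, 9), Mul(Rational(-1, 36), Pow(2, Rational(1, 2)))), -10), -10) = Add(Add(Rational(-20, 9), Mul(Rational(5, 18), Pow(2, Rational(1, 2)))), -10) = Add(Rational(-110, 9), Mul(Rational(5, 18), Pow(2, Rational(1, 2))))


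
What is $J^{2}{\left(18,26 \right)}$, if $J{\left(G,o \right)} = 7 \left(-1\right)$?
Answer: $49$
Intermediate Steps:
$J{\left(G,o \right)} = -7$
$J^{2}{\left(18,26 \right)} = \left(-7\right)^{2} = 49$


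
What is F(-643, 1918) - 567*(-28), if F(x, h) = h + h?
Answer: 19712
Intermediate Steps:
F(x, h) = 2*h
F(-643, 1918) - 567*(-28) = 2*1918 - 567*(-28) = 3836 + 15876 = 19712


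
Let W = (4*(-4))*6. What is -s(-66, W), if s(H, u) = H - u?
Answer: -30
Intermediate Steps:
W = -96 (W = -16*6 = -96)
-s(-66, W) = -(-66 - 1*(-96)) = -(-66 + 96) = -1*30 = -30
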